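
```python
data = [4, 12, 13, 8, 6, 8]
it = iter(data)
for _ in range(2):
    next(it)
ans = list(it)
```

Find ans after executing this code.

Step 1: Create iterator over [4, 12, 13, 8, 6, 8].
Step 2: Advance 2 positions (consuming [4, 12]).
Step 3: list() collects remaining elements: [13, 8, 6, 8].
Therefore ans = [13, 8, 6, 8].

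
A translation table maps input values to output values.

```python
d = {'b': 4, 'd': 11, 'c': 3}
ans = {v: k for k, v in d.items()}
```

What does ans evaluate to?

Step 1: Invert dict (swap keys and values):
  'b': 4 -> 4: 'b'
  'd': 11 -> 11: 'd'
  'c': 3 -> 3: 'c'
Therefore ans = {4: 'b', 11: 'd', 3: 'c'}.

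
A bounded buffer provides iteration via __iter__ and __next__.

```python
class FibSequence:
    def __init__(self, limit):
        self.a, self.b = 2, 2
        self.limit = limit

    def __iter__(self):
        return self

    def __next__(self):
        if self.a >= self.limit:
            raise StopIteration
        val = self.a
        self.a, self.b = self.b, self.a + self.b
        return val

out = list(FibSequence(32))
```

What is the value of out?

Step 1: Fibonacci-like sequence (a=2, b=2) until >= 32:
  Yield 2, then a,b = 2,4
  Yield 2, then a,b = 4,6
  Yield 4, then a,b = 6,10
  Yield 6, then a,b = 10,16
  Yield 10, then a,b = 16,26
  Yield 16, then a,b = 26,42
  Yield 26, then a,b = 42,68
Step 2: 42 >= 32, stop.
Therefore out = [2, 2, 4, 6, 10, 16, 26].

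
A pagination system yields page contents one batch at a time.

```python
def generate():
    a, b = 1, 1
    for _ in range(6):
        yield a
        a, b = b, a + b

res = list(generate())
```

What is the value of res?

Step 1: Fibonacci-like sequence starting with a=1, b=1:
  Iteration 1: yield a=1, then a,b = 1,2
  Iteration 2: yield a=1, then a,b = 2,3
  Iteration 3: yield a=2, then a,b = 3,5
  Iteration 4: yield a=3, then a,b = 5,8
  Iteration 5: yield a=5, then a,b = 8,13
  Iteration 6: yield a=8, then a,b = 13,21
Therefore res = [1, 1, 2, 3, 5, 8].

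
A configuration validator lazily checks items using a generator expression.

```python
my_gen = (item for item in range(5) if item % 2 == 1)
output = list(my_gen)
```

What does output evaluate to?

Step 1: Filter range(5) keeping only odd values:
  item=0: even, excluded
  item=1: odd, included
  item=2: even, excluded
  item=3: odd, included
  item=4: even, excluded
Therefore output = [1, 3].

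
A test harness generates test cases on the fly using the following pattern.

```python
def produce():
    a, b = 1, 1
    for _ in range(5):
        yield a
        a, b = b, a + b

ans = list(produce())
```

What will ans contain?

Step 1: Fibonacci-like sequence starting with a=1, b=1:
  Iteration 1: yield a=1, then a,b = 1,2
  Iteration 2: yield a=1, then a,b = 2,3
  Iteration 3: yield a=2, then a,b = 3,5
  Iteration 4: yield a=3, then a,b = 5,8
  Iteration 5: yield a=5, then a,b = 8,13
Therefore ans = [1, 1, 2, 3, 5].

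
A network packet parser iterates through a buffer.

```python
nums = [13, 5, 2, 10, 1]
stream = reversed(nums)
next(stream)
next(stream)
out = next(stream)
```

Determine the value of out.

Step 1: reversed([13, 5, 2, 10, 1]) gives iterator: [1, 10, 2, 5, 13].
Step 2: First next() = 1, second next() = 10.
Step 3: Third next() = 2.
Therefore out = 2.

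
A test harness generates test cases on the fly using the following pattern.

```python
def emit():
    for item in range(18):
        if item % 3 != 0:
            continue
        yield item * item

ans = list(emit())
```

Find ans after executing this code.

Step 1: Only yield item**2 when item is divisible by 3:
  item=0: 0 % 3 == 0, yield 0**2 = 0
  item=3: 3 % 3 == 0, yield 3**2 = 9
  item=6: 6 % 3 == 0, yield 6**2 = 36
  item=9: 9 % 3 == 0, yield 9**2 = 81
  item=12: 12 % 3 == 0, yield 12**2 = 144
  item=15: 15 % 3 == 0, yield 15**2 = 225
Therefore ans = [0, 9, 36, 81, 144, 225].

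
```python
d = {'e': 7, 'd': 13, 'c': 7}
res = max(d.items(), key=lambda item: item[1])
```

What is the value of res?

Step 1: Find item with maximum value:
  ('e', 7)
  ('d', 13)
  ('c', 7)
Step 2: Maximum value is 13 at key 'd'.
Therefore res = ('d', 13).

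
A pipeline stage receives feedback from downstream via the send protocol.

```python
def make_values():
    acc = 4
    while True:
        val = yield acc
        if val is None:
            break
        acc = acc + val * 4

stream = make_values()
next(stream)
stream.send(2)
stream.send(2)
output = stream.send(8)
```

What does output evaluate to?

Step 1: next() -> yield acc=4.
Step 2: send(2) -> val=2, acc = 4 + 2*4 = 12, yield 12.
Step 3: send(2) -> val=2, acc = 12 + 2*4 = 20, yield 20.
Step 4: send(8) -> val=8, acc = 20 + 8*4 = 52, yield 52.
Therefore output = 52.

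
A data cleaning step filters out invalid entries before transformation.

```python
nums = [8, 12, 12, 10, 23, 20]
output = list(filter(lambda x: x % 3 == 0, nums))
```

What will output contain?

Step 1: Filter elements divisible by 3:
  8 % 3 = 2: removed
  12 % 3 = 0: kept
  12 % 3 = 0: kept
  10 % 3 = 1: removed
  23 % 3 = 2: removed
  20 % 3 = 2: removed
Therefore output = [12, 12].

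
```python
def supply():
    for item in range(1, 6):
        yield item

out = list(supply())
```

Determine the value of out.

Step 1: The generator yields each value from range(1, 6).
Step 2: list() consumes all yields: [1, 2, 3, 4, 5].
Therefore out = [1, 2, 3, 4, 5].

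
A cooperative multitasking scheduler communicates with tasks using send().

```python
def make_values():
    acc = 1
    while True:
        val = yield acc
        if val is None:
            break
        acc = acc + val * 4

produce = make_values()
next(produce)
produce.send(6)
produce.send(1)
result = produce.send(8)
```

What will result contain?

Step 1: next() -> yield acc=1.
Step 2: send(6) -> val=6, acc = 1 + 6*4 = 25, yield 25.
Step 3: send(1) -> val=1, acc = 25 + 1*4 = 29, yield 29.
Step 4: send(8) -> val=8, acc = 29 + 8*4 = 61, yield 61.
Therefore result = 61.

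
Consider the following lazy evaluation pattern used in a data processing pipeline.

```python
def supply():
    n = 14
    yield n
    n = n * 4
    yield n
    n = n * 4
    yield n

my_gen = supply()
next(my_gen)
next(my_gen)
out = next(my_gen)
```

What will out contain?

Step 1: Trace through generator execution:
  Yield 1: n starts at 14, yield 14
  Yield 2: n = 14 * 4 = 56, yield 56
  Yield 3: n = 56 * 4 = 224, yield 224
Step 2: First next() gets 14, second next() gets the second value, third next() yields 224.
Therefore out = 224.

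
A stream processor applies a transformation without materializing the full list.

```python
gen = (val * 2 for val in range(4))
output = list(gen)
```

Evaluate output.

Step 1: For each val in range(4), compute val*2:
  val=0: 0*2 = 0
  val=1: 1*2 = 2
  val=2: 2*2 = 4
  val=3: 3*2 = 6
Therefore output = [0, 2, 4, 6].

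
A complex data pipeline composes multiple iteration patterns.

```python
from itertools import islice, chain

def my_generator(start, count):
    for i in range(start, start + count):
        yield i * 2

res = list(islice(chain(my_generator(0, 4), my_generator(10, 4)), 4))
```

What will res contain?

Step 1: my_generator(0, 4) yields [0, 2, 4, 6].
Step 2: my_generator(10, 4) yields [20, 22, 24, 26].
Step 3: chain concatenates: [0, 2, 4, 6, 20, 22, 24, 26].
Step 4: islice takes first 4: [0, 2, 4, 6].
Therefore res = [0, 2, 4, 6].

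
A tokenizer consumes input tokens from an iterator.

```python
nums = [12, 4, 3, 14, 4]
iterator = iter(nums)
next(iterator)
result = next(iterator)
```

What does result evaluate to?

Step 1: Create iterator over [12, 4, 3, 14, 4].
Step 2: next() consumes 12.
Step 3: next() returns 4.
Therefore result = 4.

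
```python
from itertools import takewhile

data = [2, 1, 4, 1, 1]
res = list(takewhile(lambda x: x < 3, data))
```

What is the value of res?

Step 1: takewhile stops at first element >= 3:
  2 < 3: take
  1 < 3: take
  4 >= 3: stop
Therefore res = [2, 1].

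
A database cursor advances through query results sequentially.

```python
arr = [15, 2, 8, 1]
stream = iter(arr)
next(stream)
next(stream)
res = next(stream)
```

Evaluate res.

Step 1: Create iterator over [15, 2, 8, 1].
Step 2: next() consumes 15.
Step 3: next() consumes 2.
Step 4: next() returns 8.
Therefore res = 8.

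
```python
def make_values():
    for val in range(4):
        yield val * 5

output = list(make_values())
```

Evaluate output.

Step 1: For each val in range(4), yield val * 5:
  val=0: yield 0 * 5 = 0
  val=1: yield 1 * 5 = 5
  val=2: yield 2 * 5 = 10
  val=3: yield 3 * 5 = 15
Therefore output = [0, 5, 10, 15].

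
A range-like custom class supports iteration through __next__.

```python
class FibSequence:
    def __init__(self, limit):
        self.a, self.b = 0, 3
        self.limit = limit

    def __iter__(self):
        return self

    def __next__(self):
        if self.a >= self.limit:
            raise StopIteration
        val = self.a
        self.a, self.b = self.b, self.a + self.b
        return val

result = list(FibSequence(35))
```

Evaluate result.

Step 1: Fibonacci-like sequence (a=0, b=3) until >= 35:
  Yield 0, then a,b = 3,3
  Yield 3, then a,b = 3,6
  Yield 3, then a,b = 6,9
  Yield 6, then a,b = 9,15
  Yield 9, then a,b = 15,24
  Yield 15, then a,b = 24,39
  Yield 24, then a,b = 39,63
Step 2: 39 >= 35, stop.
Therefore result = [0, 3, 3, 6, 9, 15, 24].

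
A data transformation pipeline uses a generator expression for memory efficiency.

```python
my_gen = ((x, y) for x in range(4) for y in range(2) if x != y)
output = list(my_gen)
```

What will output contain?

Step 1: Nested generator over range(4) x range(2) where x != y:
  (0, 0): excluded (x == y)
  (0, 1): included
  (1, 0): included
  (1, 1): excluded (x == y)
  (2, 0): included
  (2, 1): included
  (3, 0): included
  (3, 1): included
Therefore output = [(0, 1), (1, 0), (2, 0), (2, 1), (3, 0), (3, 1)].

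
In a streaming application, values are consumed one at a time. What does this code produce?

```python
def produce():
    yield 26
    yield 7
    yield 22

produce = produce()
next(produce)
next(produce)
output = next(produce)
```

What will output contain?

Step 1: produce() creates a generator.
Step 2: next(produce) yields 26 (consumed and discarded).
Step 3: next(produce) yields 7 (consumed and discarded).
Step 4: next(produce) yields 22, assigned to output.
Therefore output = 22.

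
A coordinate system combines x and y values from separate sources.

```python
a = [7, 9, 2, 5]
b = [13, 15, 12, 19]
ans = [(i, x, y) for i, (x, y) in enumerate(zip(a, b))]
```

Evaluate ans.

Step 1: enumerate(zip(a, b)) gives index with paired elements:
  i=0: (7, 13)
  i=1: (9, 15)
  i=2: (2, 12)
  i=3: (5, 19)
Therefore ans = [(0, 7, 13), (1, 9, 15), (2, 2, 12), (3, 5, 19)].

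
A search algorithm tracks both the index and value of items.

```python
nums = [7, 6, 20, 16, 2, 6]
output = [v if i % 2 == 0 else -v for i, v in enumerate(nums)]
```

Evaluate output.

Step 1: For each (i, v), keep v if i is even, negate if odd:
  i=0 (even): keep 7
  i=1 (odd): negate to -6
  i=2 (even): keep 20
  i=3 (odd): negate to -16
  i=4 (even): keep 2
  i=5 (odd): negate to -6
Therefore output = [7, -6, 20, -16, 2, -6].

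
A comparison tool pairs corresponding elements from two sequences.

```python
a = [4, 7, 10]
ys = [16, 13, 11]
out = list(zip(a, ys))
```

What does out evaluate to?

Step 1: zip pairs elements at same index:
  Index 0: (4, 16)
  Index 1: (7, 13)
  Index 2: (10, 11)
Therefore out = [(4, 16), (7, 13), (10, 11)].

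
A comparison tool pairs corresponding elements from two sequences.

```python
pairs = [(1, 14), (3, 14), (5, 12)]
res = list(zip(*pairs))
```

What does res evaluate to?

Step 1: zip(*pairs) transposes: unzips [(1, 14), (3, 14), (5, 12)] into separate sequences.
Step 2: First elements: (1, 3, 5), second elements: (14, 14, 12).
Therefore res = [(1, 3, 5), (14, 14, 12)].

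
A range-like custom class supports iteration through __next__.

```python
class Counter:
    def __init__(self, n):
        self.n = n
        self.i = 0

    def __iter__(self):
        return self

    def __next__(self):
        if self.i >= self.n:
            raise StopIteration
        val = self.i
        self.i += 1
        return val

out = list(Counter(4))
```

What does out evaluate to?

Step 1: Counter(4) creates an iterator counting 0 to 3.
Step 2: list() consumes all values: [0, 1, 2, 3].
Therefore out = [0, 1, 2, 3].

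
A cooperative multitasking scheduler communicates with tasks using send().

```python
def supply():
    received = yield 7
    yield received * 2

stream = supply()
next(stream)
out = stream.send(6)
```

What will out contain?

Step 1: next(stream) advances to first yield, producing 7.
Step 2: send(6) resumes, received = 6.
Step 3: yield received * 2 = 6 * 2 = 12.
Therefore out = 12.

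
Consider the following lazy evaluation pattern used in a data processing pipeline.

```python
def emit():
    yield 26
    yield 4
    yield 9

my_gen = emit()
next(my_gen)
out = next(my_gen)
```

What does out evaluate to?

Step 1: emit() creates a generator.
Step 2: next(my_gen) yields 26 (consumed and discarded).
Step 3: next(my_gen) yields 4, assigned to out.
Therefore out = 4.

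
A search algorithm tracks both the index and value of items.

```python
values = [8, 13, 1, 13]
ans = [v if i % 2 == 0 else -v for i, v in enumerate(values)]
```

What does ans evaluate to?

Step 1: For each (i, v), keep v if i is even, negate if odd:
  i=0 (even): keep 8
  i=1 (odd): negate to -13
  i=2 (even): keep 1
  i=3 (odd): negate to -13
Therefore ans = [8, -13, 1, -13].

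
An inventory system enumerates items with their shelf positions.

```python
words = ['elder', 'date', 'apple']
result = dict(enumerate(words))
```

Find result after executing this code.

Step 1: enumerate pairs indices with words:
  0 -> 'elder'
  1 -> 'date'
  2 -> 'apple'
Therefore result = {0: 'elder', 1: 'date', 2: 'apple'}.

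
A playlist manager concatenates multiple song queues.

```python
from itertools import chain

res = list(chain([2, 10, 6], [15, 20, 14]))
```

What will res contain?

Step 1: chain() concatenates iterables: [2, 10, 6] + [15, 20, 14].
Therefore res = [2, 10, 6, 15, 20, 14].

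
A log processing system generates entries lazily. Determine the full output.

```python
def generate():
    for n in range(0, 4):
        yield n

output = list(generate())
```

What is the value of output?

Step 1: The generator yields each value from range(0, 4).
Step 2: list() consumes all yields: [0, 1, 2, 3].
Therefore output = [0, 1, 2, 3].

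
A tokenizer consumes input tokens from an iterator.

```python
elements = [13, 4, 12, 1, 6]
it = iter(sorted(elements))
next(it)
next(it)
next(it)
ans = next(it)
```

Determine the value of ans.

Step 1: sorted([13, 4, 12, 1, 6]) = [1, 4, 6, 12, 13].
Step 2: Create iterator and skip 3 elements.
Step 3: next() returns 12.
Therefore ans = 12.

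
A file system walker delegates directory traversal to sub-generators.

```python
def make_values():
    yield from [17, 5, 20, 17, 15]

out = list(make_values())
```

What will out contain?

Step 1: yield from delegates to the iterable, yielding each element.
Step 2: Collected values: [17, 5, 20, 17, 15].
Therefore out = [17, 5, 20, 17, 15].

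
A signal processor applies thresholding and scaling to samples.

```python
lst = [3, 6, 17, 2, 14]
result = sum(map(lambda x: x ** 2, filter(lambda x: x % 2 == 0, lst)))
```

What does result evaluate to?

Step 1: Filter even numbers from [3, 6, 17, 2, 14]: [6, 2, 14]
Step 2: Square each: [36, 4, 196]
Step 3: Sum = 236.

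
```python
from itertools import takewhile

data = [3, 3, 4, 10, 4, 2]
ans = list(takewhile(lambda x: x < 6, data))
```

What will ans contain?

Step 1: takewhile stops at first element >= 6:
  3 < 6: take
  3 < 6: take
  4 < 6: take
  10 >= 6: stop
Therefore ans = [3, 3, 4].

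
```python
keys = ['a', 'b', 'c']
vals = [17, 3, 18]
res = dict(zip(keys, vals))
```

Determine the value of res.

Step 1: zip pairs keys with values:
  'a' -> 17
  'b' -> 3
  'c' -> 18
Therefore res = {'a': 17, 'b': 3, 'c': 18}.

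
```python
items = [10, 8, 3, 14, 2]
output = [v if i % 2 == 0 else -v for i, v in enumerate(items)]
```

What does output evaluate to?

Step 1: For each (i, v), keep v if i is even, negate if odd:
  i=0 (even): keep 10
  i=1 (odd): negate to -8
  i=2 (even): keep 3
  i=3 (odd): negate to -14
  i=4 (even): keep 2
Therefore output = [10, -8, 3, -14, 2].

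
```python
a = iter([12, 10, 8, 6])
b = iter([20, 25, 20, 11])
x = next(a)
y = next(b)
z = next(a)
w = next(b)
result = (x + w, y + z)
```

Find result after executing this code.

Step 1: a iterates [12, 10, 8, 6], b iterates [20, 25, 20, 11].
Step 2: x = next(a) = 12, y = next(b) = 20.
Step 3: z = next(a) = 10, w = next(b) = 25.
Step 4: result = (12 + 25, 20 + 10) = (37, 30).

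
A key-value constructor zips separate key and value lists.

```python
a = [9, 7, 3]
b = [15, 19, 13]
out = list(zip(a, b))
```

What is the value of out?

Step 1: zip pairs elements at same index:
  Index 0: (9, 15)
  Index 1: (7, 19)
  Index 2: (3, 13)
Therefore out = [(9, 15), (7, 19), (3, 13)].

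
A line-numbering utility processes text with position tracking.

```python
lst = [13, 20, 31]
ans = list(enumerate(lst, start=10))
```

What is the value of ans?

Step 1: enumerate with start=10:
  (10, 13)
  (11, 20)
  (12, 31)
Therefore ans = [(10, 13), (11, 20), (12, 31)].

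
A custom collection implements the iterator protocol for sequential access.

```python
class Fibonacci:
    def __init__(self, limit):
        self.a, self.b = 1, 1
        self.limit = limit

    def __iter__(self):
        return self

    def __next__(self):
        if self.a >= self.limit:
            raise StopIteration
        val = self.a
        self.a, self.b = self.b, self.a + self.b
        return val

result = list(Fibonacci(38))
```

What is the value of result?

Step 1: Fibonacci-like sequence (a=1, b=1) until >= 38:
  Yield 1, then a,b = 1,2
  Yield 1, then a,b = 2,3
  Yield 2, then a,b = 3,5
  Yield 3, then a,b = 5,8
  Yield 5, then a,b = 8,13
  Yield 8, then a,b = 13,21
  Yield 13, then a,b = 21,34
  Yield 21, then a,b = 34,55
  Yield 34, then a,b = 55,89
Step 2: 55 >= 38, stop.
Therefore result = [1, 1, 2, 3, 5, 8, 13, 21, 34].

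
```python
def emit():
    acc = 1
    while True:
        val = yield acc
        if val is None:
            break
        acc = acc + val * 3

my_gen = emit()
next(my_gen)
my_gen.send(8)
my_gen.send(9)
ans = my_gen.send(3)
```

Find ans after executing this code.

Step 1: next() -> yield acc=1.
Step 2: send(8) -> val=8, acc = 1 + 8*3 = 25, yield 25.
Step 3: send(9) -> val=9, acc = 25 + 9*3 = 52, yield 52.
Step 4: send(3) -> val=3, acc = 52 + 3*3 = 61, yield 61.
Therefore ans = 61.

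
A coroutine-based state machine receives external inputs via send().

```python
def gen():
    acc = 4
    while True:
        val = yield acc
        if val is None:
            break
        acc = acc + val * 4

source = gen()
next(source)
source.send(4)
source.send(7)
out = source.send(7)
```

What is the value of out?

Step 1: next() -> yield acc=4.
Step 2: send(4) -> val=4, acc = 4 + 4*4 = 20, yield 20.
Step 3: send(7) -> val=7, acc = 20 + 7*4 = 48, yield 48.
Step 4: send(7) -> val=7, acc = 48 + 7*4 = 76, yield 76.
Therefore out = 76.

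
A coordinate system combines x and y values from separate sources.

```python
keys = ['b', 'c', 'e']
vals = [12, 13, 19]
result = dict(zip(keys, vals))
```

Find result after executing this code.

Step 1: zip pairs keys with values:
  'b' -> 12
  'c' -> 13
  'e' -> 19
Therefore result = {'b': 12, 'c': 13, 'e': 19}.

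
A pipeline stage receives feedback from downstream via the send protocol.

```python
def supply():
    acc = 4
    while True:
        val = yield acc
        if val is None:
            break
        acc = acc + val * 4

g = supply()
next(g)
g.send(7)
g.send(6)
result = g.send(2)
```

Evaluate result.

Step 1: next() -> yield acc=4.
Step 2: send(7) -> val=7, acc = 4 + 7*4 = 32, yield 32.
Step 3: send(6) -> val=6, acc = 32 + 6*4 = 56, yield 56.
Step 4: send(2) -> val=2, acc = 56 + 2*4 = 64, yield 64.
Therefore result = 64.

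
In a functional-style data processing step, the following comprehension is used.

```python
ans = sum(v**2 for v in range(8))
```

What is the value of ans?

Step 1: Compute v**2 for each v in range(8):
  v=0: 0**2 = 0
  v=1: 1**2 = 1
  v=2: 2**2 = 4
  v=3: 3**2 = 9
  v=4: 4**2 = 16
  v=5: 5**2 = 25
  v=6: 6**2 = 36
  v=7: 7**2 = 49
Step 2: sum = 0 + 1 + 4 + 9 + 16 + 25 + 36 + 49 = 140.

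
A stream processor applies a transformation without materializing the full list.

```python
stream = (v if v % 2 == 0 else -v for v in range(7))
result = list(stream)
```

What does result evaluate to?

Step 1: For each v in range(7), yield v if even, else -v:
  v=0: even, yield 0
  v=1: odd, yield -1
  v=2: even, yield 2
  v=3: odd, yield -3
  v=4: even, yield 4
  v=5: odd, yield -5
  v=6: even, yield 6
Therefore result = [0, -1, 2, -3, 4, -5, 6].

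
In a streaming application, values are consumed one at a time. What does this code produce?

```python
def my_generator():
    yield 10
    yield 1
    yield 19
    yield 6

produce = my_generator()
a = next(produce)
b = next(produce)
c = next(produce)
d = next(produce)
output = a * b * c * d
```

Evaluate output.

Step 1: Create generator and consume all values:
  a = next(produce) = 10
  b = next(produce) = 1
  c = next(produce) = 19
  d = next(produce) = 6
Step 2: output = 10 * 1 * 19 * 6 = 1140.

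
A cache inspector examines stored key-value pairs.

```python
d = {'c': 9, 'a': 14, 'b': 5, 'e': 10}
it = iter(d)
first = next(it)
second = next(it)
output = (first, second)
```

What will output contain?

Step 1: iter(d) iterates over keys: ['c', 'a', 'b', 'e'].
Step 2: first = next(it) = 'c', second = next(it) = 'a'.
Therefore output = ('c', 'a').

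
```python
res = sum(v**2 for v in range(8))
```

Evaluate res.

Step 1: Compute v**2 for each v in range(8):
  v=0: 0**2 = 0
  v=1: 1**2 = 1
  v=2: 2**2 = 4
  v=3: 3**2 = 9
  v=4: 4**2 = 16
  v=5: 5**2 = 25
  v=6: 6**2 = 36
  v=7: 7**2 = 49
Step 2: sum = 0 + 1 + 4 + 9 + 16 + 25 + 36 + 49 = 140.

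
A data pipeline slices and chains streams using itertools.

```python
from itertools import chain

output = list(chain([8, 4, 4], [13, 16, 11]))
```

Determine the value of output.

Step 1: chain() concatenates iterables: [8, 4, 4] + [13, 16, 11].
Therefore output = [8, 4, 4, 13, 16, 11].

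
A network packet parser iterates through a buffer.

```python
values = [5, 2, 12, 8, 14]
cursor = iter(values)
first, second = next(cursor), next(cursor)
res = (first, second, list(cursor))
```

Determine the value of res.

Step 1: Create iterator over [5, 2, 12, 8, 14].
Step 2: first = 5, second = 2.
Step 3: Remaining elements: [12, 8, 14].
Therefore res = (5, 2, [12, 8, 14]).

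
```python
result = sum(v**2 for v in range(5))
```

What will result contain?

Step 1: Compute v**2 for each v in range(5):
  v=0: 0**2 = 0
  v=1: 1**2 = 1
  v=2: 2**2 = 4
  v=3: 3**2 = 9
  v=4: 4**2 = 16
Step 2: sum = 0 + 1 + 4 + 9 + 16 = 30.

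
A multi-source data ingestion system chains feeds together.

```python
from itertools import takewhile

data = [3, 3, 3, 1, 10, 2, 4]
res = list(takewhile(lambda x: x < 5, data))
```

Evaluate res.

Step 1: takewhile stops at first element >= 5:
  3 < 5: take
  3 < 5: take
  3 < 5: take
  1 < 5: take
  10 >= 5: stop
Therefore res = [3, 3, 3, 1].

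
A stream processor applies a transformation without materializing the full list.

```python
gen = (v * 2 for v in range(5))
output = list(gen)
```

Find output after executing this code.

Step 1: For each v in range(5), compute v*2:
  v=0: 0*2 = 0
  v=1: 1*2 = 2
  v=2: 2*2 = 4
  v=3: 3*2 = 6
  v=4: 4*2 = 8
Therefore output = [0, 2, 4, 6, 8].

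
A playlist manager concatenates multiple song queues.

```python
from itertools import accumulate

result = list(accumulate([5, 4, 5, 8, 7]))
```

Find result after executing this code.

Step 1: accumulate computes running sums:
  + 5 = 5
  + 4 = 9
  + 5 = 14
  + 8 = 22
  + 7 = 29
Therefore result = [5, 9, 14, 22, 29].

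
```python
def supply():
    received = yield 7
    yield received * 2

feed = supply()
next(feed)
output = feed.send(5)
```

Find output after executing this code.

Step 1: next(feed) advances to first yield, producing 7.
Step 2: send(5) resumes, received = 5.
Step 3: yield received * 2 = 5 * 2 = 10.
Therefore output = 10.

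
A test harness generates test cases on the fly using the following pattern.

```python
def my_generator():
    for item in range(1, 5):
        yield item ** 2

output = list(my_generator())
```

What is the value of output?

Step 1: For each item in range(1, 5), yield item**2:
  item=1: yield 1**2 = 1
  item=2: yield 2**2 = 4
  item=3: yield 3**2 = 9
  item=4: yield 4**2 = 16
Therefore output = [1, 4, 9, 16].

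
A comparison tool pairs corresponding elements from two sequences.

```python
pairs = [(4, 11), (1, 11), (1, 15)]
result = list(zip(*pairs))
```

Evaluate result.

Step 1: zip(*pairs) transposes: unzips [(4, 11), (1, 11), (1, 15)] into separate sequences.
Step 2: First elements: (4, 1, 1), second elements: (11, 11, 15).
Therefore result = [(4, 1, 1), (11, 11, 15)].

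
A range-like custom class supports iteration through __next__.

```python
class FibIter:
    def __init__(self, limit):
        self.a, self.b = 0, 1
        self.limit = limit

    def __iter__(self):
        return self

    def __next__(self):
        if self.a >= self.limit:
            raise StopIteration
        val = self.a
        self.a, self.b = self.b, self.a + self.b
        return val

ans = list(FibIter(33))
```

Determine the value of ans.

Step 1: Fibonacci-like sequence (a=0, b=1) until >= 33:
  Yield 0, then a,b = 1,1
  Yield 1, then a,b = 1,2
  Yield 1, then a,b = 2,3
  Yield 2, then a,b = 3,5
  Yield 3, then a,b = 5,8
  Yield 5, then a,b = 8,13
  Yield 8, then a,b = 13,21
  Yield 13, then a,b = 21,34
  Yield 21, then a,b = 34,55
Step 2: 34 >= 33, stop.
Therefore ans = [0, 1, 1, 2, 3, 5, 8, 13, 21].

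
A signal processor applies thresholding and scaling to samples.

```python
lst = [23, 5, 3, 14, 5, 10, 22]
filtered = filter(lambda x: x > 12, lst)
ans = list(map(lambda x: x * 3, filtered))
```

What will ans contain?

Step 1: Filter lst for elements > 12:
  23: kept
  5: removed
  3: removed
  14: kept
  5: removed
  10: removed
  22: kept
Step 2: Map x * 3 on filtered [23, 14, 22]:
  23 -> 69
  14 -> 42
  22 -> 66
Therefore ans = [69, 42, 66].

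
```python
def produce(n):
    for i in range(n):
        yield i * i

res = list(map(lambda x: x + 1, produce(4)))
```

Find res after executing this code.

Step 1: produce(4) yields squares: [0, 1, 4, 9].
Step 2: map adds 1 to each: [1, 2, 5, 10].
Therefore res = [1, 2, 5, 10].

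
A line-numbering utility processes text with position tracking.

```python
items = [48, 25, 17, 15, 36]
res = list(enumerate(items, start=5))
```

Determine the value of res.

Step 1: enumerate with start=5:
  (5, 48)
  (6, 25)
  (7, 17)
  (8, 15)
  (9, 36)
Therefore res = [(5, 48), (6, 25), (7, 17), (8, 15), (9, 36)].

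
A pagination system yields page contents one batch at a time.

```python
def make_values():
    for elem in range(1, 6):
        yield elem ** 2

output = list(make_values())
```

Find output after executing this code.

Step 1: For each elem in range(1, 6), yield elem**2:
  elem=1: yield 1**2 = 1
  elem=2: yield 2**2 = 4
  elem=3: yield 3**2 = 9
  elem=4: yield 4**2 = 16
  elem=5: yield 5**2 = 25
Therefore output = [1, 4, 9, 16, 25].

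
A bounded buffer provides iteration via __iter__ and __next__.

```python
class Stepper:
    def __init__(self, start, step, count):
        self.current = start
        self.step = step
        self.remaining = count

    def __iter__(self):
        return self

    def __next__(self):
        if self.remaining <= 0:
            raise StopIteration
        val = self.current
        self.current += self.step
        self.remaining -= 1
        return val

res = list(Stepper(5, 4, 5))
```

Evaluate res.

Step 1: Stepper starts at 5, increments by 4, for 5 steps:
  Yield 5, then current += 4
  Yield 9, then current += 4
  Yield 13, then current += 4
  Yield 17, then current += 4
  Yield 21, then current += 4
Therefore res = [5, 9, 13, 17, 21].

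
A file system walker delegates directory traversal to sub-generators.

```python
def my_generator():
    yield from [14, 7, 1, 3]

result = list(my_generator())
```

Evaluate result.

Step 1: yield from delegates to the iterable, yielding each element.
Step 2: Collected values: [14, 7, 1, 3].
Therefore result = [14, 7, 1, 3].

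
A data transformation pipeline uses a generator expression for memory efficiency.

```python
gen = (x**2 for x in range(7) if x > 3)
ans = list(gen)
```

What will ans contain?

Step 1: For range(7), keep x > 3, then square:
  x=0: 0 <= 3, excluded
  x=1: 1 <= 3, excluded
  x=2: 2 <= 3, excluded
  x=3: 3 <= 3, excluded
  x=4: 4 > 3, yield 4**2 = 16
  x=5: 5 > 3, yield 5**2 = 25
  x=6: 6 > 3, yield 6**2 = 36
Therefore ans = [16, 25, 36].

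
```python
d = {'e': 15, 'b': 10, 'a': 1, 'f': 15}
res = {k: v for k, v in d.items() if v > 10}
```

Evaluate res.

Step 1: Filter items where value > 10:
  'e': 15 > 10: kept
  'b': 10 <= 10: removed
  'a': 1 <= 10: removed
  'f': 15 > 10: kept
Therefore res = {'e': 15, 'f': 15}.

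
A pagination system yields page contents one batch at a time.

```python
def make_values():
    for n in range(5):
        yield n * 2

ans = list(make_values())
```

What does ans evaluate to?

Step 1: For each n in range(5), yield n * 2:
  n=0: yield 0 * 2 = 0
  n=1: yield 1 * 2 = 2
  n=2: yield 2 * 2 = 4
  n=3: yield 3 * 2 = 6
  n=4: yield 4 * 2 = 8
Therefore ans = [0, 2, 4, 6, 8].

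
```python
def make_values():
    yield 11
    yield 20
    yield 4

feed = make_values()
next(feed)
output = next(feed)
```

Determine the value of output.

Step 1: make_values() creates a generator.
Step 2: next(feed) yields 11 (consumed and discarded).
Step 3: next(feed) yields 20, assigned to output.
Therefore output = 20.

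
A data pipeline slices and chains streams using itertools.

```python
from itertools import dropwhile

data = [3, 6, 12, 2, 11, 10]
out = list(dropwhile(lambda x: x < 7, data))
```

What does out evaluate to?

Step 1: dropwhile drops elements while < 7:
  3 < 7: dropped
  6 < 7: dropped
  12: kept (dropping stopped)
Step 2: Remaining elements kept regardless of condition.
Therefore out = [12, 2, 11, 10].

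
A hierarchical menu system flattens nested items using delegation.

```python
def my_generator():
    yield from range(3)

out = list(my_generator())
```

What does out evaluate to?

Step 1: yield from delegates to the iterable, yielding each element.
Step 2: Collected values: [0, 1, 2].
Therefore out = [0, 1, 2].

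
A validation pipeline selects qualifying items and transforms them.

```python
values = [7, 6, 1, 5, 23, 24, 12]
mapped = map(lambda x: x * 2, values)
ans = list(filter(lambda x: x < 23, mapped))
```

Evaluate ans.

Step 1: Map x * 2:
  7 -> 14
  6 -> 12
  1 -> 2
  5 -> 10
  23 -> 46
  24 -> 48
  12 -> 24
Step 2: Filter for < 23:
  14: kept
  12: kept
  2: kept
  10: kept
  46: removed
  48: removed
  24: removed
Therefore ans = [14, 12, 2, 10].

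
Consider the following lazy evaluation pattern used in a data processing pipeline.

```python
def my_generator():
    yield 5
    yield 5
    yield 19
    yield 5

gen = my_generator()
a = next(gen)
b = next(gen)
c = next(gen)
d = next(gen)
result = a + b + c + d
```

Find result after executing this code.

Step 1: Create generator and consume all values:
  a = next(gen) = 5
  b = next(gen) = 5
  c = next(gen) = 19
  d = next(gen) = 5
Step 2: result = 5 + 5 + 19 + 5 = 34.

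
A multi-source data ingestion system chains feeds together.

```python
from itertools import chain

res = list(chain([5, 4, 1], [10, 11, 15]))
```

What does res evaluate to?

Step 1: chain() concatenates iterables: [5, 4, 1] + [10, 11, 15].
Therefore res = [5, 4, 1, 10, 11, 15].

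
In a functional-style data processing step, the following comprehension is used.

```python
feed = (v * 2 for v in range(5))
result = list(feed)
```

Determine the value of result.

Step 1: For each v in range(5), compute v*2:
  v=0: 0*2 = 0
  v=1: 1*2 = 2
  v=2: 2*2 = 4
  v=3: 3*2 = 6
  v=4: 4*2 = 8
Therefore result = [0, 2, 4, 6, 8].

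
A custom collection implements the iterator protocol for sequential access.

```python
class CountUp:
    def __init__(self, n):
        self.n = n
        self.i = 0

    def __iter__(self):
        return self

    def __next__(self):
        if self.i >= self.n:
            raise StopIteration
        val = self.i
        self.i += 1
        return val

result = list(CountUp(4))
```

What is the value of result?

Step 1: CountUp(4) creates an iterator counting 0 to 3.
Step 2: list() consumes all values: [0, 1, 2, 3].
Therefore result = [0, 1, 2, 3].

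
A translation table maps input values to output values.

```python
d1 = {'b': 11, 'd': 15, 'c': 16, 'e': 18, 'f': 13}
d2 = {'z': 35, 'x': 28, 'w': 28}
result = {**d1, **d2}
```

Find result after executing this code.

Step 1: Merge d1 and d2 (d2 values override on key conflicts).
Step 2: d1 has keys ['b', 'd', 'c', 'e', 'f'], d2 has keys ['z', 'x', 'w'].
Therefore result = {'b': 11, 'd': 15, 'c': 16, 'e': 18, 'f': 13, 'z': 35, 'x': 28, 'w': 28}.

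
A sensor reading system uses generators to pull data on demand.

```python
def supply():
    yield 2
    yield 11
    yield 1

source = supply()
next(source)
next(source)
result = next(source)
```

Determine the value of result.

Step 1: supply() creates a generator.
Step 2: next(source) yields 2 (consumed and discarded).
Step 3: next(source) yields 11 (consumed and discarded).
Step 4: next(source) yields 1, assigned to result.
Therefore result = 1.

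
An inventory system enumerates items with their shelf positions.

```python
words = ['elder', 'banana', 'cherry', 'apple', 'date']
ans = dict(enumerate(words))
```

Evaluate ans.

Step 1: enumerate pairs indices with words:
  0 -> 'elder'
  1 -> 'banana'
  2 -> 'cherry'
  3 -> 'apple'
  4 -> 'date'
Therefore ans = {0: 'elder', 1: 'banana', 2: 'cherry', 3: 'apple', 4: 'date'}.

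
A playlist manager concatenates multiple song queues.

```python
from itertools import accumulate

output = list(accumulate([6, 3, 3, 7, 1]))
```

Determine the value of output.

Step 1: accumulate computes running sums:
  + 6 = 6
  + 3 = 9
  + 3 = 12
  + 7 = 19
  + 1 = 20
Therefore output = [6, 9, 12, 19, 20].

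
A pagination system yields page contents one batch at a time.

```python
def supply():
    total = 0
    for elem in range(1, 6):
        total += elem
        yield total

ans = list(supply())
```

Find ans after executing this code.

Step 1: Generator accumulates running sum:
  elem=1: total = 1, yield 1
  elem=2: total = 3, yield 3
  elem=3: total = 6, yield 6
  elem=4: total = 10, yield 10
  elem=5: total = 15, yield 15
Therefore ans = [1, 3, 6, 10, 15].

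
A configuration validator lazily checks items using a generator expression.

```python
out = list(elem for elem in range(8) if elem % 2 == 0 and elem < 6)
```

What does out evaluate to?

Step 1: Filter range(8) where elem % 2 == 0 and elem < 6:
  elem=0: both conditions met, included
  elem=1: excluded (1 % 2 != 0)
  elem=2: both conditions met, included
  elem=3: excluded (3 % 2 != 0)
  elem=4: both conditions met, included
  elem=5: excluded (5 % 2 != 0)
  elem=6: excluded (6 >= 6)
  elem=7: excluded (7 % 2 != 0, 7 >= 6)
Therefore out = [0, 2, 4].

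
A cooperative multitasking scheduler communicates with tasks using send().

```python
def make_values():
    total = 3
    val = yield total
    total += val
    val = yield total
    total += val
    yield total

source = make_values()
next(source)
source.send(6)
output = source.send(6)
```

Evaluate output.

Step 1: next() -> yield total=3.
Step 2: send(6) -> val=6, total = 3+6 = 9, yield 9.
Step 3: send(6) -> val=6, total = 9+6 = 15, yield 15.
Therefore output = 15.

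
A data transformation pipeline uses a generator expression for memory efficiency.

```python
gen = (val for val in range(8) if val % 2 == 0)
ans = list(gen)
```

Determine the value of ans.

Step 1: Filter range(8) keeping only even values:
  val=0: even, included
  val=1: odd, excluded
  val=2: even, included
  val=3: odd, excluded
  val=4: even, included
  val=5: odd, excluded
  val=6: even, included
  val=7: odd, excluded
Therefore ans = [0, 2, 4, 6].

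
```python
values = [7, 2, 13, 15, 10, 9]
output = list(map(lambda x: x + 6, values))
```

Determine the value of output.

Step 1: Apply lambda x: x + 6 to each element:
  7 -> 13
  2 -> 8
  13 -> 19
  15 -> 21
  10 -> 16
  9 -> 15
Therefore output = [13, 8, 19, 21, 16, 15].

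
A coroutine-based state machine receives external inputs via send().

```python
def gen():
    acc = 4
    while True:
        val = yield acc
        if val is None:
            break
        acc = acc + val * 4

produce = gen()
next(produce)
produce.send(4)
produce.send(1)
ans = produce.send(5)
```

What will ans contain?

Step 1: next() -> yield acc=4.
Step 2: send(4) -> val=4, acc = 4 + 4*4 = 20, yield 20.
Step 3: send(1) -> val=1, acc = 20 + 1*4 = 24, yield 24.
Step 4: send(5) -> val=5, acc = 24 + 5*4 = 44, yield 44.
Therefore ans = 44.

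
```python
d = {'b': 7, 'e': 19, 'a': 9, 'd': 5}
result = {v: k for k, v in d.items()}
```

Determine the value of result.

Step 1: Invert dict (swap keys and values):
  'b': 7 -> 7: 'b'
  'e': 19 -> 19: 'e'
  'a': 9 -> 9: 'a'
  'd': 5 -> 5: 'd'
Therefore result = {7: 'b', 19: 'e', 9: 'a', 5: 'd'}.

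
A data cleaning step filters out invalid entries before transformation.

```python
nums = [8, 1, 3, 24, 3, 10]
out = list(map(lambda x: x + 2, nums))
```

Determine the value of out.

Step 1: Apply lambda x: x + 2 to each element:
  8 -> 10
  1 -> 3
  3 -> 5
  24 -> 26
  3 -> 5
  10 -> 12
Therefore out = [10, 3, 5, 26, 5, 12].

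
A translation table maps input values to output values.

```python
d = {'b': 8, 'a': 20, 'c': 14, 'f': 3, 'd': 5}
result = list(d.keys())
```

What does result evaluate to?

Step 1: d.keys() returns the dictionary keys in insertion order.
Therefore result = ['b', 'a', 'c', 'f', 'd'].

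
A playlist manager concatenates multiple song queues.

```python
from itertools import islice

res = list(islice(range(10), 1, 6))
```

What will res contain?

Step 1: islice(range(10), 1, 6) takes elements at indices [1, 6).
Step 2: Elements: [1, 2, 3, 4, 5].
Therefore res = [1, 2, 3, 4, 5].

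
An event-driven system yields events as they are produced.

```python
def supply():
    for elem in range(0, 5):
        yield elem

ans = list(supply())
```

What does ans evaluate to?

Step 1: The generator yields each value from range(0, 5).
Step 2: list() consumes all yields: [0, 1, 2, 3, 4].
Therefore ans = [0, 1, 2, 3, 4].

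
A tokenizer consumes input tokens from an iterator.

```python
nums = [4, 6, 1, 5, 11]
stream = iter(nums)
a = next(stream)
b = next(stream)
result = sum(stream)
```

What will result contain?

Step 1: Create iterator over [4, 6, 1, 5, 11].
Step 2: a = next() = 4, b = next() = 6.
Step 3: sum() of remaining [1, 5, 11] = 17.
Therefore result = 17.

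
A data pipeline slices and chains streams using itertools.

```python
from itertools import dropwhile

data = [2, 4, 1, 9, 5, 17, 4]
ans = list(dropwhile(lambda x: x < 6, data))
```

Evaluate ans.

Step 1: dropwhile drops elements while < 6:
  2 < 6: dropped
  4 < 6: dropped
  1 < 6: dropped
  9: kept (dropping stopped)
Step 2: Remaining elements kept regardless of condition.
Therefore ans = [9, 5, 17, 4].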